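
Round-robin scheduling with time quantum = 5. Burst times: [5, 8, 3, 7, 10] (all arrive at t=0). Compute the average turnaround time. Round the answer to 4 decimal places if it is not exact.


Time quantum = 5
Execution trace:
  J1 runs 5 units, time = 5
  J2 runs 5 units, time = 10
  J3 runs 3 units, time = 13
  J4 runs 5 units, time = 18
  J5 runs 5 units, time = 23
  J2 runs 3 units, time = 26
  J4 runs 2 units, time = 28
  J5 runs 5 units, time = 33
Finish times: [5, 26, 13, 28, 33]
Average turnaround = 105/5 = 21.0

21.0


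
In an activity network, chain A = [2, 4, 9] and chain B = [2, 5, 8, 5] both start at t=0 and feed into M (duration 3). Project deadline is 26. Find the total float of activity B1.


Forward pass: ES(B1) = sum of predecessors on chain B = 0
EF = ES + duration = 0 + 2 = 2
Backward pass: LF(M) = deadline = 26; LS(M) = 26 - 3 = 23
LF(B1) = LS(M) - sum(successors on chain B) = 23 - 18 = 5
LS = LF - duration = 5 - 2 = 3
Total float = LS - ES = 3 - 0 = 3

3


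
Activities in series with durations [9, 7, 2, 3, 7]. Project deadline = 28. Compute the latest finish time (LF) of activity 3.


LF(activity 3) = deadline - sum of successor durations
Successors: activities 4 through 5 with durations [3, 7]
Sum of successor durations = 10
LF = 28 - 10 = 18

18


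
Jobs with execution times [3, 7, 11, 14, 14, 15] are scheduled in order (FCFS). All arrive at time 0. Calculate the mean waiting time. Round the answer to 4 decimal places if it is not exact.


FCFS order (as given): [3, 7, 11, 14, 14, 15]
Waiting times:
  Job 1: wait = 0
  Job 2: wait = 3
  Job 3: wait = 10
  Job 4: wait = 21
  Job 5: wait = 35
  Job 6: wait = 49
Sum of waiting times = 118
Average waiting time = 118/6 = 19.6667

19.6667


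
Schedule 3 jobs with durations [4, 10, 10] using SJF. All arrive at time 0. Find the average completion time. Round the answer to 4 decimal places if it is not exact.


SJF order (ascending): [4, 10, 10]
Completion times:
  Job 1: burst=4, C=4
  Job 2: burst=10, C=14
  Job 3: burst=10, C=24
Average completion = 42/3 = 14.0

14.0


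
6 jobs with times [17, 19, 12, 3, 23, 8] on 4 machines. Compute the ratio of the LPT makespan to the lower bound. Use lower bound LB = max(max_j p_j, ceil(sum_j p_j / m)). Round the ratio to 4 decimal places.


LPT order: [23, 19, 17, 12, 8, 3]
Machine loads after assignment: [23, 19, 20, 20]
LPT makespan = 23
Lower bound = max(max_job, ceil(total/4)) = max(23, 21) = 23
Ratio = 23 / 23 = 1.0

1.0


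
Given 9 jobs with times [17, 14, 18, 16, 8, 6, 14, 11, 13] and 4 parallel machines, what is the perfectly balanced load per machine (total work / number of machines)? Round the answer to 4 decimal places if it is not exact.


Total processing time = 17 + 14 + 18 + 16 + 8 + 6 + 14 + 11 + 13 = 117
Number of machines = 4
Ideal balanced load = 117 / 4 = 29.25

29.25


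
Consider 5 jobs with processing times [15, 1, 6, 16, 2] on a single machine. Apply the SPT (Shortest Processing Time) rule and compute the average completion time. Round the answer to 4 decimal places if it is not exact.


Sort jobs by processing time (SPT order): [1, 2, 6, 15, 16]
Compute completion times sequentially:
  Job 1: processing = 1, completes at 1
  Job 2: processing = 2, completes at 3
  Job 3: processing = 6, completes at 9
  Job 4: processing = 15, completes at 24
  Job 5: processing = 16, completes at 40
Sum of completion times = 77
Average completion time = 77/5 = 15.4

15.4


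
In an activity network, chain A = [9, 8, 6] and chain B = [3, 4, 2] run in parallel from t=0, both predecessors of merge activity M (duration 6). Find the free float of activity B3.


ES(B3) = sum of predecessors on chain B = 7
EF(B3) = ES + duration = 7 + 2 = 9
Successor of B3 is M. ES(M) = max(sum(A), sum(B)) = max(23, 9) = 23
Free float = ES(successor) - EF(current) = 23 - 9 = 14

14


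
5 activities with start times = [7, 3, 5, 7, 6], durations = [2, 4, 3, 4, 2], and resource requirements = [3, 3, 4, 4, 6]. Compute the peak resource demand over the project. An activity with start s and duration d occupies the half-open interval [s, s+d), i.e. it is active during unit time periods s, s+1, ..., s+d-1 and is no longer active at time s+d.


Each activity i is active on [start_i, start_i + duration_i).
Compute total resource usage per time slot:
  t=0: active resources = [], total = 0
  t=1: active resources = [], total = 0
  t=2: active resources = [], total = 0
  t=3: active resources = [3], total = 3
  t=4: active resources = [3], total = 3
  t=5: active resources = [3, 4], total = 7
  t=6: active resources = [3, 4, 6], total = 13
  t=7: active resources = [3, 4, 4, 6], total = 17
  t=8: active resources = [3, 4], total = 7
  t=9: active resources = [4], total = 4
  t=10: active resources = [4], total = 4
Peak resource demand = 17

17


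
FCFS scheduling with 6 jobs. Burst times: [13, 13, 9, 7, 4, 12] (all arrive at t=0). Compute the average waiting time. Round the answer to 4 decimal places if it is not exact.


FCFS order (as given): [13, 13, 9, 7, 4, 12]
Waiting times:
  Job 1: wait = 0
  Job 2: wait = 13
  Job 3: wait = 26
  Job 4: wait = 35
  Job 5: wait = 42
  Job 6: wait = 46
Sum of waiting times = 162
Average waiting time = 162/6 = 27.0

27.0


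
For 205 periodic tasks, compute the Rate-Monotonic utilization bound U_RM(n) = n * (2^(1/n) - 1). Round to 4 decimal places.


Compute 2^(1/205) = 1.0033869285
Subtract 1: 1.0033869285 - 1 = 0.0033869285
Multiply by n: 205 * 0.0033869285 = 0.6943203425
Round to 4 dp: 0.6943

0.6943


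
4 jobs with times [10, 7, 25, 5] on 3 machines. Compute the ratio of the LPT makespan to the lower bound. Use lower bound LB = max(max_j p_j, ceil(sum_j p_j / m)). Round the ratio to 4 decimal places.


LPT order: [25, 10, 7, 5]
Machine loads after assignment: [25, 10, 12]
LPT makespan = 25
Lower bound = max(max_job, ceil(total/3)) = max(25, 16) = 25
Ratio = 25 / 25 = 1.0

1.0


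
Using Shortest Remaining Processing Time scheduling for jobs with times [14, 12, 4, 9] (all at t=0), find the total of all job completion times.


Since all jobs arrive at t=0, SRPT equals SPT ordering.
SPT order: [4, 9, 12, 14]
Completion times:
  Job 1: p=4, C=4
  Job 2: p=9, C=13
  Job 3: p=12, C=25
  Job 4: p=14, C=39
Total completion time = 4 + 13 + 25 + 39 = 81

81


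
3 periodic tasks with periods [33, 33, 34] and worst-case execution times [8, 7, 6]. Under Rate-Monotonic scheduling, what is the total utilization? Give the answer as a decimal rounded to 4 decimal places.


Compute individual utilizations (exact fractions):
  Task 1: C/T = 8/33 (approx. 0.2424)
  Task 2: C/T = 7/33 (approx. 0.2121)
  Task 3: C/T = 6/34 = 3/17 (approx. 0.1765)
Total utilization U = 8/33 + 7/33 + 3/17 = 118/187
Rounded to 4 decimal places: U = 0.6310
RM (Liu & Layland) bound for 3 tasks = 0.779763; compare with U = 118/187 (approx. 0.631016)
U <= bound, so schedulable by RM sufficient condition.

0.6310


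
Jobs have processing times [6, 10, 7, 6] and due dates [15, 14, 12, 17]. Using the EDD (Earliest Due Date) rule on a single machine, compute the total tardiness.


Sort by due date (EDD order): [(7, 12), (10, 14), (6, 15), (6, 17)]
Compute completion times and tardiness:
  Job 1: p=7, d=12, C=7, tardiness=max(0,7-12)=0
  Job 2: p=10, d=14, C=17, tardiness=max(0,17-14)=3
  Job 3: p=6, d=15, C=23, tardiness=max(0,23-15)=8
  Job 4: p=6, d=17, C=29, tardiness=max(0,29-17)=12
Total tardiness = 23

23


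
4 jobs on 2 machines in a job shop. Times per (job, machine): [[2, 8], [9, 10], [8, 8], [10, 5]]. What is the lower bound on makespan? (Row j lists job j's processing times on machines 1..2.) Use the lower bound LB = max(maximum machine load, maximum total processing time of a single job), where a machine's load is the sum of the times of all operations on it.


Machine loads:
  Machine 1: 2 + 9 + 8 + 10 = 29
  Machine 2: 8 + 10 + 8 + 5 = 31
Max machine load = 31
Job totals:
  Job 1: 10
  Job 2: 19
  Job 3: 16
  Job 4: 15
Max job total = 19
Lower bound = max(31, 19) = 31

31


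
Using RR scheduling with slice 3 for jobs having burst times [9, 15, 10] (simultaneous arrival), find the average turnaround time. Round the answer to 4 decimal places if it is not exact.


Time quantum = 3
Execution trace:
  J1 runs 3 units, time = 3
  J2 runs 3 units, time = 6
  J3 runs 3 units, time = 9
  J1 runs 3 units, time = 12
  J2 runs 3 units, time = 15
  J3 runs 3 units, time = 18
  J1 runs 3 units, time = 21
  J2 runs 3 units, time = 24
  J3 runs 3 units, time = 27
  J2 runs 3 units, time = 30
  J3 runs 1 units, time = 31
  J2 runs 3 units, time = 34
Finish times: [21, 34, 31]
Average turnaround = 86/3 = 28.6667

28.6667


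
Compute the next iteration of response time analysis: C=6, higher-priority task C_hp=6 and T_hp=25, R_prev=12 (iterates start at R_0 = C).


R_next = C + ceil(R_prev / T_hp) * C_hp
ceil(12 / 25) = ceil(0.48) = 1
Interference = 1 * 6 = 6
R_next = 6 + 6 = 12
R_next = R_prev, so the iteration has converged (response time = 12).

12


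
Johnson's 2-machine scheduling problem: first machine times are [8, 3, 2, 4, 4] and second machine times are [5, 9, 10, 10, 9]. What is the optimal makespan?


Apply Johnson's rule:
  Group 1 (a <= b): [(3, 2, 10), (2, 3, 9), (4, 4, 10), (5, 4, 9)]
  Group 2 (a > b): [(1, 8, 5)]
Optimal job order: [3, 2, 4, 5, 1]
Schedule:
  Job 3: M1 done at 2, M2 done at 12
  Job 2: M1 done at 5, M2 done at 21
  Job 4: M1 done at 9, M2 done at 31
  Job 5: M1 done at 13, M2 done at 40
  Job 1: M1 done at 21, M2 done at 45
Makespan = 45

45


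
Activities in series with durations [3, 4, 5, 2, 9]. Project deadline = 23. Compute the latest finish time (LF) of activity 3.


LF(activity 3) = deadline - sum of successor durations
Successors: activities 4 through 5 with durations [2, 9]
Sum of successor durations = 11
LF = 23 - 11 = 12

12


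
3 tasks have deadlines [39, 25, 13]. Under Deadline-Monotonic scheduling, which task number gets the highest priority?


Sort tasks by relative deadline (ascending):
  Task 3: deadline = 13
  Task 2: deadline = 25
  Task 1: deadline = 39
Priority order (highest first): [3, 2, 1]
Highest priority task = 3

3


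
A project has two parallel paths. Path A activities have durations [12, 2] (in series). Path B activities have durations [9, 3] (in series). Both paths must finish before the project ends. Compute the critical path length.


Path A total = 12 + 2 = 14
Path B total = 9 + 3 = 12
Critical path = longest path = max(14, 12) = 14

14


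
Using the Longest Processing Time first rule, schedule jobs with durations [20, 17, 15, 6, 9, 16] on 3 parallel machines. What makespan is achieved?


Sort jobs in decreasing order (LPT): [20, 17, 16, 15, 9, 6]
Assign each job to the least loaded machine:
  Machine 1: jobs [20, 6], load = 26
  Machine 2: jobs [17, 9], load = 26
  Machine 3: jobs [16, 15], load = 31
Makespan = max load = 31

31


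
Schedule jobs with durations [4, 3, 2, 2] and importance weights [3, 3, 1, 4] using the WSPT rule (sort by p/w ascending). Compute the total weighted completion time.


Compute p/w ratios and sort ascending (WSPT): [(2, 4), (3, 3), (4, 3), (2, 1)]
Compute weighted completion times:
  Job (p=2,w=4): C=2, w*C=4*2=8
  Job (p=3,w=3): C=5, w*C=3*5=15
  Job (p=4,w=3): C=9, w*C=3*9=27
  Job (p=2,w=1): C=11, w*C=1*11=11
Total weighted completion time = 61

61


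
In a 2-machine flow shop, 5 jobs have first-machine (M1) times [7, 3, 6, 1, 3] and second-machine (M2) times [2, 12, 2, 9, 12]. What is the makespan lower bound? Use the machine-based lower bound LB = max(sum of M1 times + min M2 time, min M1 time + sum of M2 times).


LB1 = sum(M1 times) + min(M2 times) = 20 + 2 = 22
LB2 = min(M1 times) + sum(M2 times) = 1 + 37 = 38
Lower bound = max(LB1, LB2) = max(22, 38) = 38

38


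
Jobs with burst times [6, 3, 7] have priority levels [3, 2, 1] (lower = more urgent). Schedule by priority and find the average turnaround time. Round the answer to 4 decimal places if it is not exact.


Sort by priority (ascending = highest first):
Order: [(1, 7), (2, 3), (3, 6)]
Completion times:
  Priority 1, burst=7, C=7
  Priority 2, burst=3, C=10
  Priority 3, burst=6, C=16
Average turnaround = 33/3 = 11.0

11.0


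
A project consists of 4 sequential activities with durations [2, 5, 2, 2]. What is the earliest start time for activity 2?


Activity 2 starts after activities 1 through 1 complete.
Predecessor durations: [2]
ES = 2 = 2

2


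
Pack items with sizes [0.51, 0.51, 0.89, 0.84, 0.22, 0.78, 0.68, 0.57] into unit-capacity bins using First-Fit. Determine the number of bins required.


Place items sequentially using First-Fit:
  Item 0.51 -> new Bin 1
  Item 0.51 -> new Bin 2
  Item 0.89 -> new Bin 3
  Item 0.84 -> new Bin 4
  Item 0.22 -> Bin 1 (now 0.73)
  Item 0.78 -> new Bin 5
  Item 0.68 -> new Bin 6
  Item 0.57 -> new Bin 7
Total bins used = 7

7


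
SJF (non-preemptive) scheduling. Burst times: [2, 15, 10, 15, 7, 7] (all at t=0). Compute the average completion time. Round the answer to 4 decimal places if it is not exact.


SJF order (ascending): [2, 7, 7, 10, 15, 15]
Completion times:
  Job 1: burst=2, C=2
  Job 2: burst=7, C=9
  Job 3: burst=7, C=16
  Job 4: burst=10, C=26
  Job 5: burst=15, C=41
  Job 6: burst=15, C=56
Average completion = 150/6 = 25.0

25.0


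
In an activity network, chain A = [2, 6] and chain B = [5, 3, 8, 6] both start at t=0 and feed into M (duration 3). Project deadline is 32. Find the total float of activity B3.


Forward pass: ES(B3) = sum of predecessors on chain B = 8
EF = ES + duration = 8 + 8 = 16
Backward pass: LF(M) = deadline = 32; LS(M) = 32 - 3 = 29
LF(B3) = LS(M) - sum(successors on chain B) = 29 - 6 = 23
LS = LF - duration = 23 - 8 = 15
Total float = LS - ES = 15 - 8 = 7

7


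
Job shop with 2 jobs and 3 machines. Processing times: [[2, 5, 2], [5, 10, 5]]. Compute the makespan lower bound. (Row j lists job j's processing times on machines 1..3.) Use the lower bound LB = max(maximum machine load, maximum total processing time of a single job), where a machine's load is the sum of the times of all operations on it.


Machine loads:
  Machine 1: 2 + 5 = 7
  Machine 2: 5 + 10 = 15
  Machine 3: 2 + 5 = 7
Max machine load = 15
Job totals:
  Job 1: 9
  Job 2: 20
Max job total = 20
Lower bound = max(15, 20) = 20

20


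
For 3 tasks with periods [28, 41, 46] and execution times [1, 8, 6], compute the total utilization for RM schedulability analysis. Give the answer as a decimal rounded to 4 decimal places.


Compute individual utilizations (exact fractions):
  Task 1: C/T = 1/28 (approx. 0.0357)
  Task 2: C/T = 8/41 (approx. 0.1951)
  Task 3: C/T = 6/46 = 3/23 (approx. 0.1304)
Total utilization U = 1/28 + 8/41 + 3/23 = 9539/26404
Rounded to 4 decimal places: U = 0.3613
RM (Liu & Layland) bound for 3 tasks = 0.779763; compare with U = 9539/26404 (approx. 0.361271)
U <= bound, so schedulable by RM sufficient condition.

0.3613


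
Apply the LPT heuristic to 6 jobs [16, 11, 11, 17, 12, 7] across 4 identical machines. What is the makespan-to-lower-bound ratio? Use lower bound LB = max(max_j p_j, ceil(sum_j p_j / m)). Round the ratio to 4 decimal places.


LPT order: [17, 16, 12, 11, 11, 7]
Machine loads after assignment: [17, 16, 19, 22]
LPT makespan = 22
Lower bound = max(max_job, ceil(total/4)) = max(17, 19) = 19
Ratio = 22 / 19 = 1.1579

1.1579


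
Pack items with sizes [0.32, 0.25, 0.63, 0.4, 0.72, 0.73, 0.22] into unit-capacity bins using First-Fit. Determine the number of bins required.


Place items sequentially using First-Fit:
  Item 0.32 -> new Bin 1
  Item 0.25 -> Bin 1 (now 0.57)
  Item 0.63 -> new Bin 2
  Item 0.4 -> Bin 1 (now 0.97)
  Item 0.72 -> new Bin 3
  Item 0.73 -> new Bin 4
  Item 0.22 -> Bin 2 (now 0.85)
Total bins used = 4

4


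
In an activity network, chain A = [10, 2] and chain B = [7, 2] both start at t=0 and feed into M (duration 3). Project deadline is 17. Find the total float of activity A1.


Forward pass: ES(A1) = sum of predecessors on chain A = 0
EF = ES + duration = 0 + 10 = 10
Backward pass: LF(M) = deadline = 17; LS(M) = 17 - 3 = 14
LF(A1) = LS(M) - sum(successors on chain A) = 14 - 2 = 12
LS = LF - duration = 12 - 10 = 2
Total float = LS - ES = 2 - 0 = 2

2


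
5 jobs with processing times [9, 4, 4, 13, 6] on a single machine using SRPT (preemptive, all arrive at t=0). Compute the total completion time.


Since all jobs arrive at t=0, SRPT equals SPT ordering.
SPT order: [4, 4, 6, 9, 13]
Completion times:
  Job 1: p=4, C=4
  Job 2: p=4, C=8
  Job 3: p=6, C=14
  Job 4: p=9, C=23
  Job 5: p=13, C=36
Total completion time = 4 + 8 + 14 + 23 + 36 = 85

85


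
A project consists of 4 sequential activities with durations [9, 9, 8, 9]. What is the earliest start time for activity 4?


Activity 4 starts after activities 1 through 3 complete.
Predecessor durations: [9, 9, 8]
ES = 9 + 9 + 8 = 26

26


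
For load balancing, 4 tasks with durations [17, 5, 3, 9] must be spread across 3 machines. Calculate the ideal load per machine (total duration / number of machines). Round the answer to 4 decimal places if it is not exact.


Total processing time = 17 + 5 + 3 + 9 = 34
Number of machines = 3
Ideal balanced load = 34 / 3 = 11.3333

11.3333


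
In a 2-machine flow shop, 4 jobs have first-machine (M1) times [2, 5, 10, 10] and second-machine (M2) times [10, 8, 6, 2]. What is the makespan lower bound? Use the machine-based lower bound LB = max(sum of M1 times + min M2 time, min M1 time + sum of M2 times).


LB1 = sum(M1 times) + min(M2 times) = 27 + 2 = 29
LB2 = min(M1 times) + sum(M2 times) = 2 + 26 = 28
Lower bound = max(LB1, LB2) = max(29, 28) = 29

29


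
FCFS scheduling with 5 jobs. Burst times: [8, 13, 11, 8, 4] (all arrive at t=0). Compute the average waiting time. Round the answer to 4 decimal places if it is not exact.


FCFS order (as given): [8, 13, 11, 8, 4]
Waiting times:
  Job 1: wait = 0
  Job 2: wait = 8
  Job 3: wait = 21
  Job 4: wait = 32
  Job 5: wait = 40
Sum of waiting times = 101
Average waiting time = 101/5 = 20.2

20.2


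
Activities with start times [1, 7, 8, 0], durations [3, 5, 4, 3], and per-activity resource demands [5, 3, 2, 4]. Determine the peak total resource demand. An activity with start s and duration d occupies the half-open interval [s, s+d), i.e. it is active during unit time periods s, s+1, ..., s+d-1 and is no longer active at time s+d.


Each activity i is active on [start_i, start_i + duration_i).
Compute total resource usage per time slot:
  t=0: active resources = [4], total = 4
  t=1: active resources = [5, 4], total = 9
  t=2: active resources = [5, 4], total = 9
  t=3: active resources = [5], total = 5
  t=4: active resources = [], total = 0
  t=5: active resources = [], total = 0
  t=6: active resources = [], total = 0
  t=7: active resources = [3], total = 3
  t=8: active resources = [3, 2], total = 5
  t=9: active resources = [3, 2], total = 5
  t=10: active resources = [3, 2], total = 5
  t=11: active resources = [3, 2], total = 5
Peak resource demand = 9

9


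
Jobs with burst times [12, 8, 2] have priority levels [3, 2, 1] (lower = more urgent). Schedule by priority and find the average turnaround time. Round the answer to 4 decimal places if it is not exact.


Sort by priority (ascending = highest first):
Order: [(1, 2), (2, 8), (3, 12)]
Completion times:
  Priority 1, burst=2, C=2
  Priority 2, burst=8, C=10
  Priority 3, burst=12, C=22
Average turnaround = 34/3 = 11.3333

11.3333


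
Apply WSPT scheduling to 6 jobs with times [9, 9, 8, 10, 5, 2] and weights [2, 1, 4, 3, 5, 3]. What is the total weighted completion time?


Compute p/w ratios and sort ascending (WSPT): [(2, 3), (5, 5), (8, 4), (10, 3), (9, 2), (9, 1)]
Compute weighted completion times:
  Job (p=2,w=3): C=2, w*C=3*2=6
  Job (p=5,w=5): C=7, w*C=5*7=35
  Job (p=8,w=4): C=15, w*C=4*15=60
  Job (p=10,w=3): C=25, w*C=3*25=75
  Job (p=9,w=2): C=34, w*C=2*34=68
  Job (p=9,w=1): C=43, w*C=1*43=43
Total weighted completion time = 287

287


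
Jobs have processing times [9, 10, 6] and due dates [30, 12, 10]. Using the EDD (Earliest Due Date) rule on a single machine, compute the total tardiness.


Sort by due date (EDD order): [(6, 10), (10, 12), (9, 30)]
Compute completion times and tardiness:
  Job 1: p=6, d=10, C=6, tardiness=max(0,6-10)=0
  Job 2: p=10, d=12, C=16, tardiness=max(0,16-12)=4
  Job 3: p=9, d=30, C=25, tardiness=max(0,25-30)=0
Total tardiness = 4

4


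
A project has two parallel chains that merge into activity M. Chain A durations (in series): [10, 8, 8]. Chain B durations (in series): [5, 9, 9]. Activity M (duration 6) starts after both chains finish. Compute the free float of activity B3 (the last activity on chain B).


ES(B3) = sum of predecessors on chain B = 14
EF(B3) = ES + duration = 14 + 9 = 23
Successor of B3 is M. ES(M) = max(sum(A), sum(B)) = max(26, 23) = 26
Free float = ES(successor) - EF(current) = 26 - 23 = 3

3


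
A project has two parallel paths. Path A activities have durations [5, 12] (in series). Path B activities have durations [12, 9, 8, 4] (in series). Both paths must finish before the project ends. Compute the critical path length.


Path A total = 5 + 12 = 17
Path B total = 12 + 9 + 8 + 4 = 33
Critical path = longest path = max(17, 33) = 33

33


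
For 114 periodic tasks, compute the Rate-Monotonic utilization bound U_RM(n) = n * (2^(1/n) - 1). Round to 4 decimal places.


Compute 2^(1/114) = 1.0060987606
Subtract 1: 1.0060987606 - 1 = 0.0060987606
Multiply by n: 114 * 0.0060987606 = 0.6952587084
Round to 4 dp: 0.6953

0.6953


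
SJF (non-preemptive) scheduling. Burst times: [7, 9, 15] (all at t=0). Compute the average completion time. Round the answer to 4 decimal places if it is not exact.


SJF order (ascending): [7, 9, 15]
Completion times:
  Job 1: burst=7, C=7
  Job 2: burst=9, C=16
  Job 3: burst=15, C=31
Average completion = 54/3 = 18.0

18.0


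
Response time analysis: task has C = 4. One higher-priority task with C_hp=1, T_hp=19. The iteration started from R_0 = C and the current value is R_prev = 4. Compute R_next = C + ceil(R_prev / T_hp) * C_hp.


R_next = C + ceil(R_prev / T_hp) * C_hp
ceil(4 / 19) = ceil(0.2105) = 1
Interference = 1 * 1 = 1
R_next = 4 + 1 = 5

5


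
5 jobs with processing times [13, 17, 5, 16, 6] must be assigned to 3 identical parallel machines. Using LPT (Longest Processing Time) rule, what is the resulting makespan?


Sort jobs in decreasing order (LPT): [17, 16, 13, 6, 5]
Assign each job to the least loaded machine:
  Machine 1: jobs [17], load = 17
  Machine 2: jobs [16, 5], load = 21
  Machine 3: jobs [13, 6], load = 19
Makespan = max load = 21

21


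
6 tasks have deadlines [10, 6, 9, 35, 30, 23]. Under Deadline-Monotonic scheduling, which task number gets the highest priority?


Sort tasks by relative deadline (ascending):
  Task 2: deadline = 6
  Task 3: deadline = 9
  Task 1: deadline = 10
  Task 6: deadline = 23
  Task 5: deadline = 30
  Task 4: deadline = 35
Priority order (highest first): [2, 3, 1, 6, 5, 4]
Highest priority task = 2

2


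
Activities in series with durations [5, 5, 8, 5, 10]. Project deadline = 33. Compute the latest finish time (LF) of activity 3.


LF(activity 3) = deadline - sum of successor durations
Successors: activities 4 through 5 with durations [5, 10]
Sum of successor durations = 15
LF = 33 - 15 = 18

18


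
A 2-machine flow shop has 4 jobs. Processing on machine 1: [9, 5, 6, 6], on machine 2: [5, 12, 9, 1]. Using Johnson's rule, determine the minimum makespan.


Apply Johnson's rule:
  Group 1 (a <= b): [(2, 5, 12), (3, 6, 9)]
  Group 2 (a > b): [(1, 9, 5), (4, 6, 1)]
Optimal job order: [2, 3, 1, 4]
Schedule:
  Job 2: M1 done at 5, M2 done at 17
  Job 3: M1 done at 11, M2 done at 26
  Job 1: M1 done at 20, M2 done at 31
  Job 4: M1 done at 26, M2 done at 32
Makespan = 32

32


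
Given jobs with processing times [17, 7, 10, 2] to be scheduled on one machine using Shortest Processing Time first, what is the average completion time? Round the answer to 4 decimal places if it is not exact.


Sort jobs by processing time (SPT order): [2, 7, 10, 17]
Compute completion times sequentially:
  Job 1: processing = 2, completes at 2
  Job 2: processing = 7, completes at 9
  Job 3: processing = 10, completes at 19
  Job 4: processing = 17, completes at 36
Sum of completion times = 66
Average completion time = 66/4 = 16.5

16.5


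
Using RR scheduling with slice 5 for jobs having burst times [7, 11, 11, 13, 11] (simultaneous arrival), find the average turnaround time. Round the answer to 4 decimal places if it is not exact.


Time quantum = 5
Execution trace:
  J1 runs 5 units, time = 5
  J2 runs 5 units, time = 10
  J3 runs 5 units, time = 15
  J4 runs 5 units, time = 20
  J5 runs 5 units, time = 25
  J1 runs 2 units, time = 27
  J2 runs 5 units, time = 32
  J3 runs 5 units, time = 37
  J4 runs 5 units, time = 42
  J5 runs 5 units, time = 47
  J2 runs 1 units, time = 48
  J3 runs 1 units, time = 49
  J4 runs 3 units, time = 52
  J5 runs 1 units, time = 53
Finish times: [27, 48, 49, 52, 53]
Average turnaround = 229/5 = 45.8

45.8


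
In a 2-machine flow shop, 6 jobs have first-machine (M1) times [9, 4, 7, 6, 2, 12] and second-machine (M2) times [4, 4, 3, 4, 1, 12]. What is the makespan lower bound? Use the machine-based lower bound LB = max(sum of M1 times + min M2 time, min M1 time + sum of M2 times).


LB1 = sum(M1 times) + min(M2 times) = 40 + 1 = 41
LB2 = min(M1 times) + sum(M2 times) = 2 + 28 = 30
Lower bound = max(LB1, LB2) = max(41, 30) = 41

41


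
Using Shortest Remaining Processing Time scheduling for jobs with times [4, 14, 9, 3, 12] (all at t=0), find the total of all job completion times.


Since all jobs arrive at t=0, SRPT equals SPT ordering.
SPT order: [3, 4, 9, 12, 14]
Completion times:
  Job 1: p=3, C=3
  Job 2: p=4, C=7
  Job 3: p=9, C=16
  Job 4: p=12, C=28
  Job 5: p=14, C=42
Total completion time = 3 + 7 + 16 + 28 + 42 = 96

96


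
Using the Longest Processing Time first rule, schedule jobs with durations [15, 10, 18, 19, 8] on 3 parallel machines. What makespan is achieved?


Sort jobs in decreasing order (LPT): [19, 18, 15, 10, 8]
Assign each job to the least loaded machine:
  Machine 1: jobs [19], load = 19
  Machine 2: jobs [18, 8], load = 26
  Machine 3: jobs [15, 10], load = 25
Makespan = max load = 26

26


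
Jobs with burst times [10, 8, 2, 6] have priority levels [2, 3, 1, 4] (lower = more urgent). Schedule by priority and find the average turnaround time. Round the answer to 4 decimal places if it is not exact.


Sort by priority (ascending = highest first):
Order: [(1, 2), (2, 10), (3, 8), (4, 6)]
Completion times:
  Priority 1, burst=2, C=2
  Priority 2, burst=10, C=12
  Priority 3, burst=8, C=20
  Priority 4, burst=6, C=26
Average turnaround = 60/4 = 15.0

15.0


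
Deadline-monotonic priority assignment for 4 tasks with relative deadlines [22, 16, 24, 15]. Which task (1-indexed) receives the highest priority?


Sort tasks by relative deadline (ascending):
  Task 4: deadline = 15
  Task 2: deadline = 16
  Task 1: deadline = 22
  Task 3: deadline = 24
Priority order (highest first): [4, 2, 1, 3]
Highest priority task = 4

4


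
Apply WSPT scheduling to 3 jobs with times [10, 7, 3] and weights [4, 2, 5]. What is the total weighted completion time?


Compute p/w ratios and sort ascending (WSPT): [(3, 5), (10, 4), (7, 2)]
Compute weighted completion times:
  Job (p=3,w=5): C=3, w*C=5*3=15
  Job (p=10,w=4): C=13, w*C=4*13=52
  Job (p=7,w=2): C=20, w*C=2*20=40
Total weighted completion time = 107

107


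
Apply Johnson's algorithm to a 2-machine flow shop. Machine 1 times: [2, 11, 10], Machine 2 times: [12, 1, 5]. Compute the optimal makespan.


Apply Johnson's rule:
  Group 1 (a <= b): [(1, 2, 12)]
  Group 2 (a > b): [(3, 10, 5), (2, 11, 1)]
Optimal job order: [1, 3, 2]
Schedule:
  Job 1: M1 done at 2, M2 done at 14
  Job 3: M1 done at 12, M2 done at 19
  Job 2: M1 done at 23, M2 done at 24
Makespan = 24

24


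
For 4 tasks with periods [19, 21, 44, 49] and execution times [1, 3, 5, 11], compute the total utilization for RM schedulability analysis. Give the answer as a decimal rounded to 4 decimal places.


Compute individual utilizations (exact fractions):
  Task 1: C/T = 1/19 (approx. 0.0526)
  Task 2: C/T = 3/21 = 1/7 (approx. 0.1429)
  Task 3: C/T = 5/44 (approx. 0.1136)
  Task 4: C/T = 11/49 (approx. 0.2245)
Total utilization U = 1/19 + 1/7 + 5/44 + 11/49 = 21859/40964
Rounded to 4 decimal places: U = 0.5336
RM (Liu & Layland) bound for 4 tasks = 0.756828; compare with U = 21859/40964 (approx. 0.533615)
U <= bound, so schedulable by RM sufficient condition.

0.5336


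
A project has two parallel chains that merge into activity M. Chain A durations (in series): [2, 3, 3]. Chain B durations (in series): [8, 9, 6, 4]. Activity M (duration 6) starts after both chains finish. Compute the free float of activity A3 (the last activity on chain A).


ES(A3) = sum of predecessors on chain A = 5
EF(A3) = ES + duration = 5 + 3 = 8
Successor of A3 is M. ES(M) = max(sum(A), sum(B)) = max(8, 27) = 27
Free float = ES(successor) - EF(current) = 27 - 8 = 19

19


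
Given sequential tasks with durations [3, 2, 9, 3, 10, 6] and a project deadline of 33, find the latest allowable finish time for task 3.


LF(activity 3) = deadline - sum of successor durations
Successors: activities 4 through 6 with durations [3, 10, 6]
Sum of successor durations = 19
LF = 33 - 19 = 14

14


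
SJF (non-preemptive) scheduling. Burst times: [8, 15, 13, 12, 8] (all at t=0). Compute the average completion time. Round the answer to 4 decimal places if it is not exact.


SJF order (ascending): [8, 8, 12, 13, 15]
Completion times:
  Job 1: burst=8, C=8
  Job 2: burst=8, C=16
  Job 3: burst=12, C=28
  Job 4: burst=13, C=41
  Job 5: burst=15, C=56
Average completion = 149/5 = 29.8

29.8


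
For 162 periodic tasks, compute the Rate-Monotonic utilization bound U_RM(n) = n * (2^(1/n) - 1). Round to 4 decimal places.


Compute 2^(1/162) = 1.0042878529
Subtract 1: 1.0042878529 - 1 = 0.0042878529
Multiply by n: 162 * 0.0042878529 = 0.6946321698
Round to 4 dp: 0.6946

0.6946


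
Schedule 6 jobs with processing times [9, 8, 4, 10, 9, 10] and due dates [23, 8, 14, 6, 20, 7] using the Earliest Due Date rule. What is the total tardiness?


Sort by due date (EDD order): [(10, 6), (10, 7), (8, 8), (4, 14), (9, 20), (9, 23)]
Compute completion times and tardiness:
  Job 1: p=10, d=6, C=10, tardiness=max(0,10-6)=4
  Job 2: p=10, d=7, C=20, tardiness=max(0,20-7)=13
  Job 3: p=8, d=8, C=28, tardiness=max(0,28-8)=20
  Job 4: p=4, d=14, C=32, tardiness=max(0,32-14)=18
  Job 5: p=9, d=20, C=41, tardiness=max(0,41-20)=21
  Job 6: p=9, d=23, C=50, tardiness=max(0,50-23)=27
Total tardiness = 103

103


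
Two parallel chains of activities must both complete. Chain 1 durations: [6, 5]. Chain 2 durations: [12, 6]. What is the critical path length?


Path A total = 6 + 5 = 11
Path B total = 12 + 6 = 18
Critical path = longest path = max(11, 18) = 18

18


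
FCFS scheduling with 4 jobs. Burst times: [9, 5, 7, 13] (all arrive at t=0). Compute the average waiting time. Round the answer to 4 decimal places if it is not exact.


FCFS order (as given): [9, 5, 7, 13]
Waiting times:
  Job 1: wait = 0
  Job 2: wait = 9
  Job 3: wait = 14
  Job 4: wait = 21
Sum of waiting times = 44
Average waiting time = 44/4 = 11.0

11.0


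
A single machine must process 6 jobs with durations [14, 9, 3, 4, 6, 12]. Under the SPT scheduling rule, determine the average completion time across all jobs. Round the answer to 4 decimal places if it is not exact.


Sort jobs by processing time (SPT order): [3, 4, 6, 9, 12, 14]
Compute completion times sequentially:
  Job 1: processing = 3, completes at 3
  Job 2: processing = 4, completes at 7
  Job 3: processing = 6, completes at 13
  Job 4: processing = 9, completes at 22
  Job 5: processing = 12, completes at 34
  Job 6: processing = 14, completes at 48
Sum of completion times = 127
Average completion time = 127/6 = 21.1667

21.1667


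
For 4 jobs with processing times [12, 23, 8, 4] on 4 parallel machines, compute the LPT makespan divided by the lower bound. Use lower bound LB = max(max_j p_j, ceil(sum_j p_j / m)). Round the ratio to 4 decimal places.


LPT order: [23, 12, 8, 4]
Machine loads after assignment: [23, 12, 8, 4]
LPT makespan = 23
Lower bound = max(max_job, ceil(total/4)) = max(23, 12) = 23
Ratio = 23 / 23 = 1.0

1.0


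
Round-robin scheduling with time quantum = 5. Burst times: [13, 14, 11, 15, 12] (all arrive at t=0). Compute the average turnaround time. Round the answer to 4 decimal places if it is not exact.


Time quantum = 5
Execution trace:
  J1 runs 5 units, time = 5
  J2 runs 5 units, time = 10
  J3 runs 5 units, time = 15
  J4 runs 5 units, time = 20
  J5 runs 5 units, time = 25
  J1 runs 5 units, time = 30
  J2 runs 5 units, time = 35
  J3 runs 5 units, time = 40
  J4 runs 5 units, time = 45
  J5 runs 5 units, time = 50
  J1 runs 3 units, time = 53
  J2 runs 4 units, time = 57
  J3 runs 1 units, time = 58
  J4 runs 5 units, time = 63
  J5 runs 2 units, time = 65
Finish times: [53, 57, 58, 63, 65]
Average turnaround = 296/5 = 59.2

59.2


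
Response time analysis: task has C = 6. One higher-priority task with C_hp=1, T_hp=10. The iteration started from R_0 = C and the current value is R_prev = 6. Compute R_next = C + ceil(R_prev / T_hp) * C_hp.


R_next = C + ceil(R_prev / T_hp) * C_hp
ceil(6 / 10) = ceil(0.6) = 1
Interference = 1 * 1 = 1
R_next = 6 + 1 = 7

7


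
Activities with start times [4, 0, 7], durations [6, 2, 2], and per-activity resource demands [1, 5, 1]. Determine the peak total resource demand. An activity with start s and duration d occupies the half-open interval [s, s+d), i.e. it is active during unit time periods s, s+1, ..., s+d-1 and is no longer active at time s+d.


Each activity i is active on [start_i, start_i + duration_i).
Compute total resource usage per time slot:
  t=0: active resources = [5], total = 5
  t=1: active resources = [5], total = 5
  t=2: active resources = [], total = 0
  t=3: active resources = [], total = 0
  t=4: active resources = [1], total = 1
  t=5: active resources = [1], total = 1
  t=6: active resources = [1], total = 1
  t=7: active resources = [1, 1], total = 2
  t=8: active resources = [1, 1], total = 2
  t=9: active resources = [1], total = 1
Peak resource demand = 5

5


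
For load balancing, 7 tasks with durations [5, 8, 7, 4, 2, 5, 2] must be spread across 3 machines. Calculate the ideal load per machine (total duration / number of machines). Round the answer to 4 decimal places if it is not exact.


Total processing time = 5 + 8 + 7 + 4 + 2 + 5 + 2 = 33
Number of machines = 3
Ideal balanced load = 33 / 3 = 11.0

11.0


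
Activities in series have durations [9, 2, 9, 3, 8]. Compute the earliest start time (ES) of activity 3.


Activity 3 starts after activities 1 through 2 complete.
Predecessor durations: [9, 2]
ES = 9 + 2 = 11

11


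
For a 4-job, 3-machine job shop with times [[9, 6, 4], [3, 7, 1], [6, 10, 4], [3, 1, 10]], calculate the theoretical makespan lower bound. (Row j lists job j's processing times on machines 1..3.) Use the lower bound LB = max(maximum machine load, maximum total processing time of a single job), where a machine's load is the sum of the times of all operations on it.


Machine loads:
  Machine 1: 9 + 3 + 6 + 3 = 21
  Machine 2: 6 + 7 + 10 + 1 = 24
  Machine 3: 4 + 1 + 4 + 10 = 19
Max machine load = 24
Job totals:
  Job 1: 19
  Job 2: 11
  Job 3: 20
  Job 4: 14
Max job total = 20
Lower bound = max(24, 20) = 24

24


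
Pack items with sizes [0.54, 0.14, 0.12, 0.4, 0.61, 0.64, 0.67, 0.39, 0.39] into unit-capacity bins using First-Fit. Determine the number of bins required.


Place items sequentially using First-Fit:
  Item 0.54 -> new Bin 1
  Item 0.14 -> Bin 1 (now 0.68)
  Item 0.12 -> Bin 1 (now 0.8)
  Item 0.4 -> new Bin 2
  Item 0.61 -> new Bin 3
  Item 0.64 -> new Bin 4
  Item 0.67 -> new Bin 5
  Item 0.39 -> Bin 2 (now 0.79)
  Item 0.39 -> Bin 3 (now 1.0)
Total bins used = 5

5


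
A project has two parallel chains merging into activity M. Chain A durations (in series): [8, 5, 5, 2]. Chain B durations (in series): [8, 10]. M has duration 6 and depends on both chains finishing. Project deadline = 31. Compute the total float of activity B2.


Forward pass: ES(B2) = sum of predecessors on chain B = 8
EF = ES + duration = 8 + 10 = 18
Backward pass: LF(M) = deadline = 31; LS(M) = 31 - 6 = 25
LF(B2) = LS(M) - sum(successors on chain B) = 25 - 0 = 25
LS = LF - duration = 25 - 10 = 15
Total float = LS - ES = 15 - 8 = 7

7


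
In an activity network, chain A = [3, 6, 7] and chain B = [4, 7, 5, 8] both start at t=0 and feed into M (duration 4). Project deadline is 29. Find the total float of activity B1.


Forward pass: ES(B1) = sum of predecessors on chain B = 0
EF = ES + duration = 0 + 4 = 4
Backward pass: LF(M) = deadline = 29; LS(M) = 29 - 4 = 25
LF(B1) = LS(M) - sum(successors on chain B) = 25 - 20 = 5
LS = LF - duration = 5 - 4 = 1
Total float = LS - ES = 1 - 0 = 1

1


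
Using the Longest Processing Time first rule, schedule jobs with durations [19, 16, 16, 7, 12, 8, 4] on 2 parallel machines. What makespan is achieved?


Sort jobs in decreasing order (LPT): [19, 16, 16, 12, 8, 7, 4]
Assign each job to the least loaded machine:
  Machine 1: jobs [19, 12, 8, 4], load = 43
  Machine 2: jobs [16, 16, 7], load = 39
Makespan = max load = 43

43


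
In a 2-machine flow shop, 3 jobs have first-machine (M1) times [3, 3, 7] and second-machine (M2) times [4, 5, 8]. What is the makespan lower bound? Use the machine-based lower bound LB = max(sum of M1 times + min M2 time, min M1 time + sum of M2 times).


LB1 = sum(M1 times) + min(M2 times) = 13 + 4 = 17
LB2 = min(M1 times) + sum(M2 times) = 3 + 17 = 20
Lower bound = max(LB1, LB2) = max(17, 20) = 20

20


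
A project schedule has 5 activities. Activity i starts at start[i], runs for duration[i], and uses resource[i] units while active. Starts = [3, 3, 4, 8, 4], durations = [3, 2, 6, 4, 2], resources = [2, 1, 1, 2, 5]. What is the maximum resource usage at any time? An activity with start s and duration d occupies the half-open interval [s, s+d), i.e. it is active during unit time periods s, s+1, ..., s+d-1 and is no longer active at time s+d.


Each activity i is active on [start_i, start_i + duration_i).
Compute total resource usage per time slot:
  t=0: active resources = [], total = 0
  t=1: active resources = [], total = 0
  t=2: active resources = [], total = 0
  t=3: active resources = [2, 1], total = 3
  t=4: active resources = [2, 1, 1, 5], total = 9
  t=5: active resources = [2, 1, 5], total = 8
  t=6: active resources = [1], total = 1
  t=7: active resources = [1], total = 1
  t=8: active resources = [1, 2], total = 3
  t=9: active resources = [1, 2], total = 3
  t=10: active resources = [2], total = 2
  t=11: active resources = [2], total = 2
Peak resource demand = 9

9


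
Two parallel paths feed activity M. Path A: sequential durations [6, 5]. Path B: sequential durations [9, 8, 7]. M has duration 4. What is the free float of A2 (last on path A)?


ES(A2) = sum of predecessors on chain A = 6
EF(A2) = ES + duration = 6 + 5 = 11
Successor of A2 is M. ES(M) = max(sum(A), sum(B)) = max(11, 24) = 24
Free float = ES(successor) - EF(current) = 24 - 11 = 13

13


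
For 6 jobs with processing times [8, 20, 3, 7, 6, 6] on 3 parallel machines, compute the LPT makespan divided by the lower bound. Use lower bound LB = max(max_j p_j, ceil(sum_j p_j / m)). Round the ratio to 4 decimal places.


LPT order: [20, 8, 7, 6, 6, 3]
Machine loads after assignment: [20, 14, 16]
LPT makespan = 20
Lower bound = max(max_job, ceil(total/3)) = max(20, 17) = 20
Ratio = 20 / 20 = 1.0

1.0


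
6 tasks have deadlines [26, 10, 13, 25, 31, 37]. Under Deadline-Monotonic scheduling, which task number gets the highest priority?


Sort tasks by relative deadline (ascending):
  Task 2: deadline = 10
  Task 3: deadline = 13
  Task 4: deadline = 25
  Task 1: deadline = 26
  Task 5: deadline = 31
  Task 6: deadline = 37
Priority order (highest first): [2, 3, 4, 1, 5, 6]
Highest priority task = 2

2
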